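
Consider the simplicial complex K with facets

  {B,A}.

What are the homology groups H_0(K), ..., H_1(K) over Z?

Order the vertices as A < B. Listing each simplex with vertices in this order, K has dimension 1 with simplices:

  0-simplices (2): A, B
  1-simplices (1): AB

giving chain groups C_0 ≅ Z^2, C_1 ≅ Z^1.

Boundary ∂_1: C_1 → C_0 maps an edge to its endpoints' difference, ∂[p,q] = q − p. For instance
  ∂AB = B − A.
The 2×1 boundary matrix has rank 1 and Smith normal form diag(1).

Computing H_k = (kernel of ∂_k) / (image of ∂_{k+1}):

  H_0: rank C_0 − rank ∂_1 = 2 − 1 = 1, and the invariant factors of ∂_1 are all 1, so H_0 ≅ Z.
  H_1: rank ker ∂_1 − rank ∂_2 = (1 − 1) − 0 = 0, and there is no ∂_2, so H_1 ≅ 0.

As a check, the Euler characteristic is 2 − 1 = 1, which agrees with 1 − 0 = 1.
(K is a triangulation of the 1-simplex.)

H_0 = Z,  H_1 = 0.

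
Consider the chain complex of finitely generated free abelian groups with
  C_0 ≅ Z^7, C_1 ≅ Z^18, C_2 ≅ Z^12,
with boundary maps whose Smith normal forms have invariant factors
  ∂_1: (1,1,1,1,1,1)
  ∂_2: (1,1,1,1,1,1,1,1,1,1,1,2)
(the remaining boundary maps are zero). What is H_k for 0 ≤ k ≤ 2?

H_0: b_0 = 7 − 0 − 6 = 1; torsion from ∂_1 factors > 1: none. So H_0 ≅ Z.
H_1: b_1 = 18 − 6 − 12 = 0; torsion from ∂_2 factors > 1: [2]. So H_1 ≅ Z/2Z.
H_2: b_2 = 12 − 12 − 0 = 0; torsion from ∂_3 factors > 1: none. So H_2 ≅ 0.

H_0 ≅ Z,  H_1 ≅ Z/2Z,  H_2 = 0.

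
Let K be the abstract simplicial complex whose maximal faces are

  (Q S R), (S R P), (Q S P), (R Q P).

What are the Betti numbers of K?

K has 4 vertices, 6 edges, 4 triangles.
rank ∂_0 = 0, rank ∂_1 = 3 ⇒ b_0 = 4 − 0 − 3 = 1; all invariant factors of ∂_1 are 1 so no torsion. So H_0 = Z.
rank ∂_1 = 3, rank ∂_2 = 3 ⇒ b_1 = 6 − 3 − 3 = 0; all invariant factors of ∂_2 are 1 so no torsion. So H_1 = 0.
rank ∂_2 = 3, rank ∂_3 = 0 ⇒ b_2 = 4 − 3 − 0 = 1. So H_2 = Z.

b_0 = 1, b_1 = 0, b_2 = 1.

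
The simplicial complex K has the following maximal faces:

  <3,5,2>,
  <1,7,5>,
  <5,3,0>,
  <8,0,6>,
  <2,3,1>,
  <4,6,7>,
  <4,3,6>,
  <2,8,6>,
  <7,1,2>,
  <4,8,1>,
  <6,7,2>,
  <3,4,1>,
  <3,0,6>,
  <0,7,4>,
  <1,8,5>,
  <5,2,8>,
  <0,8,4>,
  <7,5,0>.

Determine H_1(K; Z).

Fix the vertex order 0 < 1 < 2 < 3 < 4 < 5 < 6 < 7 < 8 and write every simplex with vertices in increasing order. Then dim K = 2 and the simplices of K are:

  0-simplices (9): [0], [1], [2], [3], [4], [5], [6], [7], [8]
  1-simplices (27): (27 of them)
  2-simplices (18): [0,3,5], [0,3,6], [0,4,7], [0,4,8], [0,5,7], [0,6,8], [1,2,3], [1,2,7], [1,3,4], [1,4,8], [1,5,7], [1,5,8], [2,3,5], [2,5,8], [2,6,7], [2,6,8], [3,4,6], [4,6,7]

Hence C_0 ≅ Z^9, C_1 ≅ Z^27, C_2 ≅ Z^18.

The boundary map ∂_1: C_1 → C_0 is given by ∂[p,q] = [q] − [p]. For instance
  ∂[3,4] = [4] − [3].
As a 9×27 matrix over Z this has rank 8, with invariant factors (1,1,1,1,1,1,1,1).

The boundary map ∂_2: C_2 → C_1 acts by ∂[p,q,r] = [q,r] − [p,r] + [p,q]. For instance
  ∂[1,2,7] = [2,7] − [1,7] + [1,2],
  ∂[0,6,8] = [6,8] − [0,8] + [0,6].
The resulting 27×18 matrix has rank 18, and its Smith normal form has invariant factors (1,1,1,1,1,1,1,1,1,1,1,1,1,1,1,1,1,2).

Reading off H_k = ker ∂_k / im ∂_{k+1}:

  H_1: rank ker ∂_1 − rank ∂_2 = (27 − 8) − 18 = 1, and ∂_2 has invariant factor 2 > 1, so H_1 = Z × Z/2.

H_1 ≅ Z × Z/2.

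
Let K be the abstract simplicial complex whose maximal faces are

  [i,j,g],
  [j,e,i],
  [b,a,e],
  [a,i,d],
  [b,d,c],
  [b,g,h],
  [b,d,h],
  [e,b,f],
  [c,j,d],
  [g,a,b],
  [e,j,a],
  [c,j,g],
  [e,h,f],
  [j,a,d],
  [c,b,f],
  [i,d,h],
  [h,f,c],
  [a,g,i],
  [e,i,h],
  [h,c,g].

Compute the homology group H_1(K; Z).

H_1 = Z ⊕ Z/2.

K has 10 vertices, 30 edges, 20 triangles.
rank ∂_1 = 9, rank ∂_2 = 20 ⇒ b_1 = 30 − 9 − 20 = 1; ∂_2 has invariant factor(s) [2] giving torsion. So H_1 ≅ Z ⊕ Z/2.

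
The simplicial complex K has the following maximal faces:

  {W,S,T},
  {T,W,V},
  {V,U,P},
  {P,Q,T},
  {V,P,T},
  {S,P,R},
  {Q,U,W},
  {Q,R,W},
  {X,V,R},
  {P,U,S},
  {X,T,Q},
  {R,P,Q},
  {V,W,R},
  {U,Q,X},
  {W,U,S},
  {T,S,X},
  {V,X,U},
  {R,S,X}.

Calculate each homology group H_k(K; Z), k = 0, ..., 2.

H_0 ≅ Z,  H_1 ≅ Z^2,  H_2 ≅ Z.

K has 9 vertices, 27 edges, 18 triangles.
rank ∂_0 = 0, rank ∂_1 = 8 ⇒ b_0 = 9 − 0 − 8 = 1; all invariant factors of ∂_1 are 1 so no torsion. So H_0 ≅ Z.
rank ∂_1 = 8, rank ∂_2 = 17 ⇒ b_1 = 27 − 8 − 17 = 2; all invariant factors of ∂_2 are 1 so no torsion. So H_1 ≅ Z^2.
rank ∂_2 = 17, rank ∂_3 = 0 ⇒ b_2 = 18 − 17 − 0 = 1. So H_2 ≅ Z.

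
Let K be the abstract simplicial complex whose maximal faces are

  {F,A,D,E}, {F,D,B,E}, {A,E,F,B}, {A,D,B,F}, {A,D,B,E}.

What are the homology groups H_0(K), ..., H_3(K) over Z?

We work with the vertex ordering A < B < D < E < F. The simplices of K, each written with vertices in increasing order, are:

  0-simplices (5): A, B, D, E, F
  1-simplices (10): AB, AD, AE, AF, BD, BE, BF, DE, DF, EF
  2-simplices (10): ABD, ABE, ABF, ADE, ADF, AEF, BDE, BDF, BEF, DEF
  3-simplices (5): ABDE, ABDF, ABEF, ADEF, BDEF

Hence C_0 ≅ Z^5, C_1 ≅ Z^10, C_2 ≅ Z^10, C_3 ≅ Z^5.

Boundary ∂_1: C_1 → C_0 is given by ∂[p,q] = [q] − [p]. For instance
  ∂AE = E − A.
As a 5×10 matrix over Z this has rank 4, with invariant factors (1,1,1,1).

∂_2: C_2 → C_1 sends each 2-simplex [p,q,r] to [q,r] − [p,r] + [p,q]. For instance
  ∂ABD = BD − AD + AB,
  ∂BEF = EF − BF + BE.
This gives a 10×10 integer matrix of rank 6; reducing to Smith normal form yields diagonal entries (1,1,1,1,1,1).

∂_3: C_3 → C_2 sends each 3-simplex σ to the alternating sum Σ_i (−1)^i (σ with its i-th vertex removed). For instance
  ∂ABEF = BEF − AEF + ABF − ABE,
  ∂ADEF = DEF − AEF + ADF − ADE.
As a 10×5 matrix over Z this has rank 4, with invariant factors (1,1,1,1).

Reading off H_k = ker ∂_k / im ∂_{k+1}:

  H_0: rank C_0 − rank ∂_1 = 5 − 4 = 1, and the invariant factors of ∂_1 are all 1, so H_0 = Z.
  H_1: rank ker ∂_1 − rank ∂_2 = (10 − 4) − 6 = 0, and the invariant factors of ∂_2 are all 1, so H_1 = 0.
  H_2: rank ker ∂_2 − rank ∂_3 = (10 − 6) − 4 = 0, and the invariant factors of ∂_3 are all 1, so H_2 = 0.
  H_3: rank ker ∂_3 − rank ∂_4 = (5 − 4) − 0 = 1, and there is no ∂_4, so H_3 = Z.

As a check, the Euler characteristic is 5 − 10 + 10 − 5 = 0, which agrees with 1 − 0 + 0 − 1 = 0.

H_0 = Z,  H_1 = 0,  H_2 = 0,  H_3 = Z.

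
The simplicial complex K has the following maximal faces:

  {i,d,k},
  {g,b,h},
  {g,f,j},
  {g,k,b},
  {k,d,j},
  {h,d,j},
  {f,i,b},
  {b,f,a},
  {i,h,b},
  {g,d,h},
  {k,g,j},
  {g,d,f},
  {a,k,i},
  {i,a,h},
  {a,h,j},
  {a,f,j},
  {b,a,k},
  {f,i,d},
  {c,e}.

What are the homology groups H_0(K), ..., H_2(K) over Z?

H_0 = Z^2,  H_1 = Z × Z/2,  H_2 = 0.

Fix the vertex order a < b < c < d < e < f < g < h < i < j < k and write every simplex with vertices in increasing order. Then dim K = 2 and the simplices of K are:

  0-simplices (11): a, b, c, d, e, f, g, h, i, j, k
  1-simplices (28): ab, af, ah, ai, aj, ak, bf, bg, bh, bi, bk, ce, df, dg, dh, di, dj, dk, fg, fi, fj, gh, gj, gk, hi, hj, ik, jk
  2-simplices (18): abf, abk, afj, ahi, ahj, aik, bfi, bgh, bgk, bhi, dfg, dfi, dgh, dhj, dik, djk, fgj, gjk

giving chain groups C_0 ≅ Z^11, C_1 ≅ Z^28, C_2 ≅ Z^18.

Boundary ∂_1: C_1 → C_0 maps an edge to its endpoints' difference, ∂[p,q] = q − p.
As a 11×28 matrix over Z this has rank 9, with invariant factors (1,1,1,1,1,1,1,1,1).

Boundary ∂_2: C_2 → C_1 acts by ∂[p,q,r] = [q,r] − [p,r] + [p,q]. For instance
  ∂djk = jk − dk + dj,
  ∂dfi = fi − di + df.
This gives a 28×18 integer matrix of rank 18; reducing to Smith normal form yields diagonal entries (1,1,1,1,1,1,1,1,1,1,1,1,1,1,1,1,1,2).

From H_k ≅ ker(∂_k) / im(∂_{k+1}) we obtain:

  H_0: rank C_0 − rank ∂_1 = 11 − 9 = 2, and the invariant factors of ∂_1 are all 1, so H_0 ≅ Z^2.
  H_1: rank ker ∂_1 − rank ∂_2 = (28 − 9) − 18 = 1, and ∂_2 has invariant factor 2 > 1, so H_1 ≅ Z × Z/2.
  H_2: rank ker ∂_2 − rank ∂_3 = (18 − 18) − 0 = 0, and there is no ∂_3, so H_2 ≅ 0.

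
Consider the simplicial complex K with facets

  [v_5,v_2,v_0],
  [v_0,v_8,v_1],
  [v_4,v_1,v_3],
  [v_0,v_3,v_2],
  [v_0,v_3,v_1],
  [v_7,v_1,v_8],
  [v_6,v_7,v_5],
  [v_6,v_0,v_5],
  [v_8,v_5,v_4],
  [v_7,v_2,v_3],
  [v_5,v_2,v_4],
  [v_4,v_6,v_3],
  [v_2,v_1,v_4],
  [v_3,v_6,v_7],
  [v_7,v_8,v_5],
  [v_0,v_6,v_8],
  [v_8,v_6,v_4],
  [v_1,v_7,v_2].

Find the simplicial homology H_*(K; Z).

H_0 ≅ Z,  H_1 ≅ Z ⊕ Z/2Z,  H_2 = 0.

Take the total order v_0 < v_1 < v_2 < v_3 < v_4 < v_5 < v_6 < v_7 < v_8 on the vertex set. Then K (dimension 2) consists of the simplices:

  0-simplices (9): [v_0], [v_1], [v_2], [v_3], [v_4], [v_5], [v_6], [v_7], [v_8]
  1-simplices (27): (27 of them)
  2-simplices (18): (18 of them)

giving chain groups C_0 ≅ Z^9, C_1 ≅ Z^27, C_2 ≅ Z^18.

Boundary ∂_1: C_1 → C_0 is given by ∂[p,q] = [q] − [p].
The 9×27 boundary matrix has rank 8 and Smith normal form diag(1,1,1,1,1,1,1,1).

The boundary map ∂_2: C_2 → C_1 sends each 2-simplex [p,q,r] to [q,r] − [p,r] + [p,q]. For instance
  ∂[v_0,v_1,v_3] = [v_1,v_3] − [v_0,v_3] + [v_0,v_1],
  ∂[v_1,v_3,v_4] = [v_3,v_4] − [v_1,v_4] + [v_1,v_3].
The resulting 27×18 matrix has rank 18, and its Smith normal form has invariant factors (1,1,1,1,1,1,1,1,1,1,1,1,1,1,1,1,1,2).

From H_k ≅ ker(∂_k) / im(∂_{k+1}) we obtain:

  H_0: rank C_0 − rank ∂_1 = 9 − 8 = 1, and the invariant factors of ∂_1 are all 1, so H_0 = Z.
  H_1: rank ker ∂_1 − rank ∂_2 = (27 − 8) − 18 = 1, and ∂_2 has invariant factor 2 > 1, so H_1 = Z ⊕ Z/2Z.
  H_2: rank ker ∂_2 − rank ∂_3 = (18 − 18) − 0 = 0, and there is no ∂_3, so H_2 = 0.

(K is a triangulation of the Klein bottle.)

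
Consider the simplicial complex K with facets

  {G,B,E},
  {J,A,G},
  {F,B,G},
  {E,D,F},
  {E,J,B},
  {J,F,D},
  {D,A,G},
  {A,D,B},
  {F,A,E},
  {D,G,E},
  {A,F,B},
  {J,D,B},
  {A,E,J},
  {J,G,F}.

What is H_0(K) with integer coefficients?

H_0 = Z.

Fix the vertex order A < B < D < E < F < G < J and write every simplex with vertices in increasing order. Then dim K = 2 and the simplices of K are:

  0-simplices (7): A, B, D, E, F, G, J
  1-simplices (21): AB, AD, AE, AF, AG, AJ, BD, BE, BF, BG, BJ, DE, DF, DG, DJ, EF, EG, EJ, FG, FJ, GJ
  2-simplices (14): ABD, ABF, ADG, AEF, AEJ, AGJ, BDJ, BEG, BEJ, BFG, DEF, DEG, DFJ, FGJ

Hence C_0 ≅ Z^7, C_1 ≅ Z^21, C_2 ≅ Z^14.

The boundary map ∂_1: C_1 → C_0 maps an edge to its endpoints' difference, ∂[p,q] = q − p.
The resulting 7×21 matrix has rank 6, and its Smith normal form has invariant factors (1,1,1,1,1,1).

Boundary ∂_2: C_2 → C_1 acts by ∂[p,q,r] = [q,r] − [p,r] + [p,q]. For instance
  ∂ADG = DG − AG + AD,
  ∂ABD = BD − AD + AB.
As a 21×14 matrix over Z this has rank 13, with invariant factors (1,1,1,1,1,1,1,1,1,1,1,1,1).

Now H_k = ker ∂_k / im ∂_{k+1}, so:

  H_0: rank C_0 − rank ∂_1 = 7 − 6 = 1, and the invariant factors of ∂_1 are all 1, so H_0 = Z.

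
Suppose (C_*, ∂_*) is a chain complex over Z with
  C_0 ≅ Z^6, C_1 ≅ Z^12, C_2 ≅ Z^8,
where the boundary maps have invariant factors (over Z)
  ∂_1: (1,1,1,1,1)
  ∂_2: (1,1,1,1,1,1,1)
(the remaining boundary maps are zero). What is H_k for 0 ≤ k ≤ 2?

H_0: b_0 = 6 − 0 − 5 = 1; torsion from ∂_1 factors > 1: none. So H_0 ≅ Z.
H_1: b_1 = 12 − 5 − 7 = 0; torsion from ∂_2 factors > 1: none. So H_1 ≅ 0.
H_2: b_2 = 8 − 7 − 0 = 1; torsion from ∂_3 factors > 1: none. So H_2 ≅ Z.

H_0 ≅ Z,  H_1 = 0,  H_2 ≅ Z.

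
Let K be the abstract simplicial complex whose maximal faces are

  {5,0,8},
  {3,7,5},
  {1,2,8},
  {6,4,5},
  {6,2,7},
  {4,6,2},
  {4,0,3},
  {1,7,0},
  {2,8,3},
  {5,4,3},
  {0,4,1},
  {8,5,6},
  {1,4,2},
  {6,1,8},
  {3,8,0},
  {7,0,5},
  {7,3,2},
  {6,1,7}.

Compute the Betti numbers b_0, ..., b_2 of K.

Order the vertices as 0 < 1 < 2 < 3 < 4 < 5 < 6 < 7 < 8. Listing each simplex with vertices in this order, K has dimension 2 with simplices:

  0-simplices (9): [0], [1], [2], [3], [4], [5], [6], [7], [8]
  1-simplices (27): (27 of them)
  2-simplices (18): [0,1,4], [0,1,7], [0,3,4], [0,3,8], [0,5,7], [0,5,8], [1,2,4], [1,2,8], [1,6,7], [1,6,8], [2,3,7], [2,3,8], [2,4,6], [2,6,7], [3,4,5], [3,5,7], [4,5,6], [5,6,8]

so the chain groups are C_0 ≅ Z^9, C_1 ≅ Z^27, C_2 ≅ Z^18.

∂_1: C_1 → C_0 is given by ∂[p,q] = [q] − [p]. For instance
  ∂[0,1] = [1] − [0].
The resulting 9×27 matrix has rank 8, and its Smith normal form has invariant factors (1,1,1,1,1,1,1,1).

∂_2: C_2 → C_1 maps a triangle to the signed sum of its edges. For instance
  ∂[0,1,7] = [1,7] − [0,7] + [0,1],
  ∂[3,5,7] = [5,7] − [3,7] + [3,5].
The resulting 27×18 matrix has rank 18, and its Smith normal form has invariant factors (1,1,1,1,1,1,1,1,1,1,1,1,1,1,1,1,1,2).

Computing H_k = (kernel of ∂_k) / (image of ∂_{k+1}):

  H_0: rank C_0 − rank ∂_1 = 9 − 8 = 1, and the invariant factors of ∂_1 are all 1, so H_0 ≅ Z.
  H_1: rank ker ∂_1 − rank ∂_2 = (27 − 8) − 18 = 1, and ∂_2 has invariant factor 2 > 1, so H_1 ≅ Z ⊕ Z/2.
  H_2: rank ker ∂_2 − rank ∂_3 = (18 − 18) − 0 = 0, and there is no ∂_3, so H_2 ≅ 0.

As a check, the Euler characteristic is 9 − 27 + 18 = 0, which agrees with 1 − 1 + 0 = 0.

Hence the Betti numbers are b_0 = 1, b_1 = 1, b_2 = 0.

b_0 = 1, b_1 = 1, b_2 = 0.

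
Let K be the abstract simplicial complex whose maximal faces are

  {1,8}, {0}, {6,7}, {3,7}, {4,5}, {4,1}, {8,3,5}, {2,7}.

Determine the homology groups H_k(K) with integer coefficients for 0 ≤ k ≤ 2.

H_0 ≅ Z^2,  H_1 ≅ Z,  H_2 = 0.

Take the total order 0 < 1 < 2 < 3 < 4 < 5 < 6 < 7 < 8 on the vertex set. Then K (dimension 2) consists of the simplices:

  0-simplices (9): [0], [1], [2], [3], [4], [5], [6], [7], [8]
  1-simplices (9): [1,4], [1,8], [2,7], [3,5], [3,7], [3,8], [4,5], [5,8], [6,7]
  2-simplices (1): [3,5,8]

Hence C_0 ≅ Z^9, C_1 ≅ Z^9, C_2 ≅ Z^1.

∂_1: C_1 → C_0 sends each edge [p,q] (with p < q) to q − p.
The 9×9 boundary matrix has rank 7 and Smith normal form diag(1,1,1,1,1,1,1).

The boundary map ∂_2: C_2 → C_1 acts by ∂[p,q,r] = [q,r] − [p,r] + [p,q]. For instance
  ∂[3,5,8] = [5,8] − [3,8] + [3,5].
The resulting 9×1 matrix has rank 1, and its Smith normal form has invariant factors (1).

From H_k ≅ ker(∂_k) / im(∂_{k+1}) we obtain:

  H_0: rank C_0 − rank ∂_1 = 9 − 7 = 2, and the invariant factors of ∂_1 are all 1, so H_0 = Z^2.
  H_1: rank ker ∂_1 − rank ∂_2 = (9 − 7) − 1 = 1, and the invariant factors of ∂_2 are all 1, so H_1 = Z.
  H_2: rank ker ∂_2 − rank ∂_3 = (1 − 1) − 0 = 0, and there is no ∂_3, so H_2 = 0.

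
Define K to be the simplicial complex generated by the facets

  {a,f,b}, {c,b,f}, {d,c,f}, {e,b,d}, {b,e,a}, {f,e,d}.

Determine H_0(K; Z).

H_0 = Z.

Order the vertices as a < b < c < d < e < f. Listing each simplex with vertices in this order, K has dimension 2 with simplices:

  0-simplices (6): a, b, c, d, e, f
  1-simplices (12): ab, ae, af, bc, bd, be, bf, cd, cf, de, df, ef
  2-simplices (6): abe, abf, bcf, bde, cdf, def

Hence C_0 ≅ Z^6, C_1 ≅ Z^12, C_2 ≅ Z^6.

The boundary map ∂_1: C_1 → C_0 is given by ∂[p,q] = [q] − [p]. For instance
  ∂be = e − b.
As a 6×12 matrix over Z this has rank 5, with invariant factors (1,1,1,1,1).

∂_2: C_2 → C_1 maps a triangle to the signed sum of its edges. For instance
  ∂bde = de − be + bd,
  ∂bcf = cf − bf + bc.
The resulting 12×6 matrix has rank 6, and its Smith normal form has invariant factors (1,1,1,1,1,1).

Reading off H_k = ker ∂_k / im ∂_{k+1}:

  H_0: rank C_0 − rank ∂_1 = 6 − 5 = 1, and the invariant factors of ∂_1 are all 1, so H_0 ≅ Z.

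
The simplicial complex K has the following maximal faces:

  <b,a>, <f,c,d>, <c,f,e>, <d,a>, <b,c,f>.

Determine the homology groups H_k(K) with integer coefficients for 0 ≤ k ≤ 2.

Fix the vertex order a < b < c < d < e < f and write every simplex with vertices in increasing order. Then dim K = 2 and the simplices of K are:

  0-simplices (6): a, b, c, d, e, f
  1-simplices (9): ab, ad, bc, bf, cd, ce, cf, df, ef
  2-simplices (3): bcf, cdf, cef

Hence C_0 ≅ Z^6, C_1 ≅ Z^9, C_2 ≅ Z^3.

The boundary map ∂_1: C_1 → C_0 sends each edge [p,q] (with p < q) to q − p.
As a 6×9 matrix over Z this has rank 5, with invariant factors (1,1,1,1,1).

The boundary map ∂_2: C_2 → C_1 sends each 2-simplex [p,q,r] to [q,r] − [p,r] + [p,q]. For instance
  ∂cdf = df − cf + cd,
  ∂cef = ef − cf + ce.
This gives a 9×3 integer matrix of rank 3; reducing to Smith normal form yields diagonal entries (1,1,1).

From H_k ≅ ker(∂_k) / im(∂_{k+1}) we obtain:

  H_0: rank C_0 − rank ∂_1 = 6 − 5 = 1, and the invariant factors of ∂_1 are all 1, so H_0 ≅ Z.
  H_1: rank ker ∂_1 − rank ∂_2 = (9 − 5) − 3 = 1, and the invariant factors of ∂_2 are all 1, so H_1 ≅ Z.
  H_2: rank ker ∂_2 − rank ∂_3 = (3 − 3) − 0 = 0, and there is no ∂_3, so H_2 ≅ 0.

H_0 = Z,  H_1 = Z,  H_2 = 0.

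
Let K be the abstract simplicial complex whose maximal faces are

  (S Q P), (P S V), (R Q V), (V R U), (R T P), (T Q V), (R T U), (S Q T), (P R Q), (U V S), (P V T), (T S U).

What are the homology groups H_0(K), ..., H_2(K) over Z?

H_0 ≅ Z,  H_1 ≅ Z/2,  H_2 = 0.

Order the vertices as P < Q < R < S < T < U < V. Listing each simplex with vertices in this order, K has dimension 2 with simplices:

  0-simplices (7): P, Q, R, S, T, U, V
  1-simplices (18): PQ, PR, PS, PT, PV, QR, QS, QT, QV, RT, RU, RV, ST, SU, SV, TU, TV, UV
  2-simplices (12): PQR, PQS, PRT, PSV, PTV, QRV, QST, QTV, RTU, RUV, STU, SUV

so the chain groups are C_0 ≅ Z^7, C_1 ≅ Z^18, C_2 ≅ Z^12.

The boundary map ∂_1: C_1 → C_0 maps an edge to its endpoints' difference, ∂[p,q] = q − p.
The 7×18 boundary matrix has rank 6 and Smith normal form diag(1,1,1,1,1,1).

The boundary map ∂_2: C_2 → C_1 sends each 2-simplex [p,q,r] to [q,r] − [p,r] + [p,q]. For instance
  ∂QTV = TV − QV + QT,
  ∂PRT = RT − PT + PR.
The resulting 18×12 matrix has rank 12, and its Smith normal form has invariant factors (1,1,1,1,1,1,1,1,1,1,1,2).

Reading off H_k = ker ∂_k / im ∂_{k+1}:

  H_0: rank C_0 − rank ∂_1 = 7 − 6 = 1, and the invariant factors of ∂_1 are all 1, so H_0 = Z.
  H_1: rank ker ∂_1 − rank ∂_2 = (18 − 6) − 12 = 0, and ∂_2 has invariant factor 2 > 1, so H_1 = Z/2.
  H_2: rank ker ∂_2 − rank ∂_3 = (12 − 12) − 0 = 0, and there is no ∂_3, so H_2 = 0.

As a check, the Euler characteristic is 7 − 18 + 12 = 1, which agrees with 1 − 0 + 0 = 1.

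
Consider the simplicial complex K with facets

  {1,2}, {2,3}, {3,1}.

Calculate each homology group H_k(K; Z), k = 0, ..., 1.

H_0 ≅ Z,  H_1 ≅ Z.

Take the total order 1 < 2 < 3 on the vertex set. Then K (dimension 1) consists of the simplices:

  0-simplices (3): [1], [2], [3]
  1-simplices (3): [1,2], [1,3], [2,3]

giving chain groups C_0 ≅ Z^3, C_1 ≅ Z^3.

∂_1: C_1 → C_0 maps an edge to its endpoints' difference, ∂[p,q] = q − p. For instance
  ∂[1,2] = [2] − [1].
The 3×3 boundary matrix has rank 2 and Smith normal form diag(1,1).

From H_k ≅ ker(∂_k) / im(∂_{k+1}) we obtain:

  H_0: rank C_0 − rank ∂_1 = 3 − 2 = 1, and the invariant factors of ∂_1 are all 1, so H_0 = Z.
  H_1: rank ker ∂_1 − rank ∂_2 = (3 − 2) − 0 = 1, and there is no ∂_2, so H_1 = Z.

As a check, the Euler characteristic is 3 − 3 = 0, which agrees with 1 − 1 = 0.
(K is a triangulation of the circle S^1.)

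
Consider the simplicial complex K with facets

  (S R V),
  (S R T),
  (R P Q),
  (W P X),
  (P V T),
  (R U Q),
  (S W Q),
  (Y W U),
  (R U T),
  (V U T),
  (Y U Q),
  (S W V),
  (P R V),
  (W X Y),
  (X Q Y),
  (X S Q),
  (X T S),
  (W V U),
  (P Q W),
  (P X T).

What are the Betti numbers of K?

b_0 = 1, b_1 = 1, b_2 = 0.

Order the vertices as P < Q < R < S < T < U < V < W < X < Y. Listing each simplex with vertices in this order, K has dimension 2 with simplices:

  0-simplices (10): P, Q, R, S, T, U, V, W, X, Y
  1-simplices (30): PQ, PR, PT, PV, PW, PX, QR, QS, QU, QW, QX, QY, RS, RT, RU, RV, ST, SV, SW, SX, TU, TV, TX, UV, UW, UY, VW, WX, WY, XY
  2-simplices (20): PQR, PQW, PRV, PTV, PTX, PWX, QRU, QSW, QSX, QUY, QXY, RST, RSV, RTU, STX, SVW, TUV, UVW, UWY, WXY

giving chain groups C_0 ≅ Z^10, C_1 ≅ Z^30, C_2 ≅ Z^20.

∂_1: C_1 → C_0 is given by ∂[p,q] = [q] − [p]. For instance
  ∂VW = W − V.
This gives a 10×30 integer matrix of rank 9; reducing to Smith normal form yields diagonal entries (1,1,1,1,1,1,1,1,1).

The boundary map ∂_2: C_2 → C_1 maps a triangle to the signed sum of its edges. For instance
  ∂WXY = XY − WY + WX,
  ∂QSX = SX − QX + QS.
As a 30×20 matrix over Z this has rank 20, with invariant factors (1,1,1,1,1,1,1,1,1,1,1,1,1,1,1,1,1,1,1,2).

Computing H_k = (kernel of ∂_k) / (image of ∂_{k+1}):

  H_0: rank C_0 − rank ∂_1 = 10 − 9 = 1, and the invariant factors of ∂_1 are all 1, so H_0 = Z.
  H_1: rank ker ∂_1 − rank ∂_2 = (30 − 9) − 20 = 1, and ∂_2 has invariant factor 2 > 1, so H_1 = Z ⊕ Z/2Z.
  H_2: rank ker ∂_2 − rank ∂_3 = (20 − 20) − 0 = 0, and there is no ∂_3, so H_2 = 0.

Hence the Betti numbers are b_0 = 1, b_1 = 1, b_2 = 0.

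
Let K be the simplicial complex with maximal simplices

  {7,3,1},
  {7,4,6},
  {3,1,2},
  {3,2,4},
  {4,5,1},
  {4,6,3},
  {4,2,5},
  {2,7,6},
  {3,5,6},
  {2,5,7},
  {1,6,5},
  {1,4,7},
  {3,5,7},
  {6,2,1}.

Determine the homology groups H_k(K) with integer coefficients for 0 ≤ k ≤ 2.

H_0 ≅ Z,  H_1 ≅ Z^2,  H_2 ≅ Z.

K has 7 vertices, 21 edges, 14 triangles.
rank ∂_0 = 0, rank ∂_1 = 6 ⇒ b_0 = 7 − 0 − 6 = 1; all invariant factors of ∂_1 are 1 so no torsion. So H_0 = Z.
rank ∂_1 = 6, rank ∂_2 = 13 ⇒ b_1 = 21 − 6 − 13 = 2; all invariant factors of ∂_2 are 1 so no torsion. So H_1 = Z^2.
rank ∂_2 = 13, rank ∂_3 = 0 ⇒ b_2 = 14 − 13 − 0 = 1. So H_2 = Z.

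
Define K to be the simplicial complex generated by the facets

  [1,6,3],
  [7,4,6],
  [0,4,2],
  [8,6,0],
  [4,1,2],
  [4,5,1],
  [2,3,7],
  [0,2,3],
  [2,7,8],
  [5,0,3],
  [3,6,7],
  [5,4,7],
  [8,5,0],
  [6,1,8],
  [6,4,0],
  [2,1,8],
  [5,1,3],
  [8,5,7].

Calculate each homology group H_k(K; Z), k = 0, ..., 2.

Order the vertices as 0 < 1 < 2 < 3 < 4 < 5 < 6 < 7 < 8. Listing each simplex with vertices in this order, K has dimension 2 with simplices:

  0-simplices (9): [0], [1], [2], [3], [4], [5], [6], [7], [8]
  1-simplices (27): (27 of them)
  2-simplices (18): [0,2,3], [0,2,4], [0,3,5], [0,4,6], [0,5,8], [0,6,8], [1,2,4], [1,2,8], [1,3,5], [1,3,6], [1,4,5], [1,6,8], [2,3,7], [2,7,8], [3,6,7], [4,5,7], [4,6,7], [5,7,8]

so the chain groups are C_0 ≅ Z^9, C_1 ≅ Z^27, C_2 ≅ Z^18.

The boundary map ∂_1: C_1 → C_0 maps an edge to its endpoints' difference, ∂[p,q] = q − p. For instance
  ∂[2,4] = [4] − [2].
This gives a 9×27 integer matrix of rank 8; reducing to Smith normal form yields diagonal entries (1,1,1,1,1,1,1,1).

∂_2: C_2 → C_1 maps a triangle to the signed sum of its edges. For instance
  ∂[4,6,7] = [6,7] − [4,7] + [4,6],
  ∂[1,3,6] = [3,6] − [1,6] + [1,3].
This gives a 27×18 integer matrix of rank 17; reducing to Smith normal form yields diagonal entries (1,1,1,1,1,1,1,1,1,1,1,1,1,1,1,1,1).

From H_k ≅ ker(∂_k) / im(∂_{k+1}) we obtain:

  H_0: rank C_0 − rank ∂_1 = 9 − 8 = 1, and the invariant factors of ∂_1 are all 1, so H_0 = Z.
  H_1: rank ker ∂_1 − rank ∂_2 = (27 − 8) − 17 = 2, and the invariant factors of ∂_2 are all 1, so H_1 = Z^2.
  H_2: rank ker ∂_2 − rank ∂_3 = (18 − 17) − 0 = 1, and there is no ∂_3, so H_2 = Z.

H_0 = Z,  H_1 = Z^2,  H_2 = Z.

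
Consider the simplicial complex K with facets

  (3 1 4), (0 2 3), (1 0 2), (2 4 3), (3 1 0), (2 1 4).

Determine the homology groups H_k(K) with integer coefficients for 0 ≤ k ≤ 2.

Order the vertices as 0 < 1 < 2 < 3 < 4. Listing each simplex with vertices in this order, K has dimension 2 with simplices:

  0-simplices (5): [0], [1], [2], [3], [4]
  1-simplices (9): [0,1], [0,2], [0,3], [1,2], [1,3], [1,4], [2,3], [2,4], [3,4]
  2-simplices (6): [0,1,2], [0,1,3], [0,2,3], [1,2,4], [1,3,4], [2,3,4]

giving chain groups C_0 ≅ Z^5, C_1 ≅ Z^9, C_2 ≅ Z^6.

Boundary ∂_1: C_1 → C_0 maps an edge to its endpoints' difference, ∂[p,q] = q − p.
As a 5×9 matrix over Z this has rank 4, with invariant factors (1,1,1,1).

Boundary ∂_2: C_2 → C_1 maps a triangle to the signed sum of its edges. For instance
  ∂[1,2,4] = [2,4] − [1,4] + [1,2],
  ∂[0,2,3] = [2,3] − [0,3] + [0,2].
This gives a 9×6 integer matrix of rank 5; reducing to Smith normal form yields diagonal entries (1,1,1,1,1).

Now H_k = ker ∂_k / im ∂_{k+1}, so:

  H_0: rank C_0 − rank ∂_1 = 5 − 4 = 1, and the invariant factors of ∂_1 are all 1, so H_0 = Z.
  H_1: rank ker ∂_1 − rank ∂_2 = (9 − 4) − 5 = 0, and the invariant factors of ∂_2 are all 1, so H_1 = 0.
  H_2: rank ker ∂_2 − rank ∂_3 = (6 − 5) − 0 = 1, and there is no ∂_3, so H_2 = Z.

As a check, the Euler characteristic is 5 − 9 + 6 = 2, which agrees with 1 − 0 + 1 = 2.

H_0 = Z,  H_1 = 0,  H_2 = Z.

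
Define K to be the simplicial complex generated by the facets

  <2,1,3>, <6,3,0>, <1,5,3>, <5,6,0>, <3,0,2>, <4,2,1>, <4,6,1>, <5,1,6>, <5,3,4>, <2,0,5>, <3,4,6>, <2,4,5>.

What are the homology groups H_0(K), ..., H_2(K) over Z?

H_0 = Z,  H_1 = Z/2,  H_2 = 0.

Take the total order 0 < 1 < 2 < 3 < 4 < 5 < 6 on the vertex set. Then K (dimension 2) consists of the simplices:

  0-simplices (7): [0], [1], [2], [3], [4], [5], [6]
  1-simplices (18): [0,2], [0,3], [0,5], [0,6], [1,2], [1,3], [1,4], [1,5], [1,6], [2,3], [2,4], [2,5], [3,4], [3,5], [3,6], [4,5], [4,6], [5,6]
  2-simplices (12): [0,2,3], [0,2,5], [0,3,6], [0,5,6], [1,2,3], [1,2,4], [1,3,5], [1,4,6], [1,5,6], [2,4,5], [3,4,5], [3,4,6]

so the chain groups are C_0 ≅ Z^7, C_1 ≅ Z^18, C_2 ≅ Z^12.

The boundary map ∂_1: C_1 → C_0 sends each edge [p,q] (with p < q) to q − p. For instance
  ∂[3,5] = [5] − [3].
This gives a 7×18 integer matrix of rank 6; reducing to Smith normal form yields diagonal entries (1,1,1,1,1,1).

Boundary ∂_2: C_2 → C_1 sends each 2-simplex [p,q,r] to [q,r] − [p,r] + [p,q]. For instance
  ∂[1,2,4] = [2,4] − [1,4] + [1,2],
  ∂[1,4,6] = [4,6] − [1,6] + [1,4].
The resulting 18×12 matrix has rank 12, and its Smith normal form has invariant factors (1,1,1,1,1,1,1,1,1,1,1,2).

From H_k ≅ ker(∂_k) / im(∂_{k+1}) we obtain:

  H_0: rank C_0 − rank ∂_1 = 7 − 6 = 1, and the invariant factors of ∂_1 are all 1, so H_0 ≅ Z.
  H_1: rank ker ∂_1 − rank ∂_2 = (18 − 6) − 12 = 0, and ∂_2 has invariant factor 2 > 1, so H_1 ≅ Z/2.
  H_2: rank ker ∂_2 − rank ∂_3 = (12 − 12) − 0 = 0, and there is no ∂_3, so H_2 ≅ 0.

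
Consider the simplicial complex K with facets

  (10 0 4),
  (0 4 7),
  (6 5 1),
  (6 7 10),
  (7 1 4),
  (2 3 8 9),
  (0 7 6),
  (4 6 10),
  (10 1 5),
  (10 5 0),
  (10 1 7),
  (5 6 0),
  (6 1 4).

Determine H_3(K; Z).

Fix the vertex order 0 < 1 < 2 < 3 < 4 < 5 < 6 < 7 < 8 < 9 < 10 and write every simplex with vertices in increasing order. Then dim K = 3 and the simplices of K are:

  0-simplices (11): [0], [1], [2], [3], [4], [5], [6], [7], [8], [9], [10]
  1-simplices (24): (24 of them)
  2-simplices (16): [0,4,7], [0,4,10], [0,5,6], [0,5,10], [0,6,7], [1,4,6], [1,4,7], [1,5,6], [1,5,10], [1,7,10], [2,3,8], [2,3,9], [2,8,9], [3,8,9], [4,6,10], [6,7,10]
  3-simplices (1): [2,3,8,9]

giving chain groups C_0 ≅ Z^11, C_1 ≅ Z^24, C_2 ≅ Z^16, C_3 ≅ Z^1.

The boundary map ∂_1: C_1 → C_0 maps an edge to its endpoints' difference, ∂[p,q] = q − p. For instance
  ∂[3,9] = [9] − [3].
The 11×24 boundary matrix has rank 9 and Smith normal form diag(1,1,1,1,1,1,1,1,1).

∂_2: C_2 → C_1 maps a triangle to the signed sum of its edges. For instance
  ∂[0,4,7] = [4,7] − [0,7] + [0,4],
  ∂[0,4,10] = [4,10] − [0,10] + [0,4].
The 24×16 boundary matrix has rank 15 and Smith normal form diag(1,1,1,1,1,1,1,1,1,1,1,1,1,1,2).

The boundary map ∂_3: C_3 → C_2 sends each 3-simplex σ to the alternating sum Σ_i (−1)^i (σ with its i-th vertex removed). For instance
  ∂[2,3,8,9] = [3,8,9] − [2,8,9] + [2,3,9] − [2,3,8].
The 16×1 boundary matrix has rank 1 and Smith normal form diag(1).

Computing H_k = (kernel of ∂_k) / (image of ∂_{k+1}):

  H_3: rank ker ∂_3 − rank ∂_4 = (1 − 1) − 0 = 0, and there is no ∂_4, so H_3 = 0.

H_3 = 0.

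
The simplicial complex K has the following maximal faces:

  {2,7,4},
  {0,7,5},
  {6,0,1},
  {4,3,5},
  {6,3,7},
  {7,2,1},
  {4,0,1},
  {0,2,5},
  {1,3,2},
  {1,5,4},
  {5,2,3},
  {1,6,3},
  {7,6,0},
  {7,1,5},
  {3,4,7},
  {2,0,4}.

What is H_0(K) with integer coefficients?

Fix the vertex order 0 < 1 < 2 < 3 < 4 < 5 < 6 < 7 and write every simplex with vertices in increasing order. Then dim K = 2 and the simplices of K are:

  0-simplices (8): [0], [1], [2], [3], [4], [5], [6], [7]
  1-simplices (24): (24 of them)
  2-simplices (16): [0,1,4], [0,1,6], [0,2,4], [0,2,5], [0,5,7], [0,6,7], [1,2,3], [1,2,7], [1,3,6], [1,4,5], [1,5,7], [2,3,5], [2,4,7], [3,4,5], [3,4,7], [3,6,7]

so the chain groups are C_0 ≅ Z^8, C_1 ≅ Z^24, C_2 ≅ Z^16.

Boundary ∂_1: C_1 → C_0 sends each edge [p,q] (with p < q) to q − p.
As a 8×24 matrix over Z this has rank 7, with invariant factors (1,1,1,1,1,1,1).

∂_2: C_2 → C_1 acts by ∂[p,q,r] = [q,r] − [p,r] + [p,q]. For instance
  ∂[3,4,5] = [4,5] − [3,5] + [3,4],
  ∂[2,4,7] = [4,7] − [2,7] + [2,4].
The 24×16 boundary matrix has rank 15 and Smith normal form diag(1,1,1,1,1,1,1,1,1,1,1,1,1,1,1).

Now H_k = ker ∂_k / im ∂_{k+1}, so:

  H_0: rank C_0 − rank ∂_1 = 8 − 7 = 1, and the invariant factors of ∂_1 are all 1, so H_0 = Z.

(K is a triangulation of the torus T^2.)

H_0 ≅ Z.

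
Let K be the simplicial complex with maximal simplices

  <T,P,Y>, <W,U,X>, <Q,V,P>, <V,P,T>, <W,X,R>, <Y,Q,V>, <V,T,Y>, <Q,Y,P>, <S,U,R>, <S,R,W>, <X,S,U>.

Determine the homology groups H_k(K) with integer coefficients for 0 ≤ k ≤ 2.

Fix the vertex order P < Q < R < S < T < U < V < W < X < Y and write every simplex with vertices in increasing order. Then dim K = 2 and the simplices of K are:

  0-simplices (10): P, Q, R, S, T, U, V, W, X, Y
  1-simplices (19): PQ, PT, PV, PY, QV, QY, RS, RU, RW, RX, SU, SW, SX, TV, TY, UW, UX, VY, WX
  2-simplices (11): PQV, PQY, PTV, PTY, QVY, RSU, RSW, RWX, SUX, TVY, UWX

so the chain groups are C_0 ≅ Z^10, C_1 ≅ Z^19, C_2 ≅ Z^11.

Boundary ∂_1: C_1 → C_0 sends each edge [p,q] (with p < q) to q − p.
This gives a 10×19 integer matrix of rank 8; reducing to Smith normal form yields diagonal entries (1,1,1,1,1,1,1,1).

Boundary ∂_2: C_2 → C_1 sends each 2-simplex [p,q,r] to [q,r] − [p,r] + [p,q]. For instance
  ∂PTY = TY − PY + PT,
  ∂RSW = SW − RW + RS.
The 19×11 boundary matrix has rank 10 and Smith normal form diag(1,1,1,1,1,1,1,1,1,1).

Reading off H_k = ker ∂_k / im ∂_{k+1}:

  H_0: rank C_0 − rank ∂_1 = 10 − 8 = 2, and the invariant factors of ∂_1 are all 1, so H_0 ≅ Z^2.
  H_1: rank ker ∂_1 − rank ∂_2 = (19 − 8) − 10 = 1, and the invariant factors of ∂_2 are all 1, so H_1 ≅ Z.
  H_2: rank ker ∂_2 − rank ∂_3 = (11 − 10) − 0 = 1, and there is no ∂_3, so H_2 ≅ Z.

As a check, the Euler characteristic is 10 − 19 + 11 = 2, which agrees with 2 − 1 + 1 = 2.

H_0 = Z^2,  H_1 = Z,  H_2 = Z.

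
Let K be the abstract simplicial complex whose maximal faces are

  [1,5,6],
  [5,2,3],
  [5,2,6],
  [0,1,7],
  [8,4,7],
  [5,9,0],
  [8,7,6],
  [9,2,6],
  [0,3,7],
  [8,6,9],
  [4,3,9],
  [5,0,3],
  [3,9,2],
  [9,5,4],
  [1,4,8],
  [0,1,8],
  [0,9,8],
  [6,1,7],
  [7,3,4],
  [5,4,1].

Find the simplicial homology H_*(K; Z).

Fix the vertex order 0 < 1 < 2 < 3 < 4 < 5 < 6 < 7 < 8 < 9 and write every simplex with vertices in increasing order. Then dim K = 2 and the simplices of K are:

  0-simplices (10): [0], [1], [2], [3], [4], [5], [6], [7], [8], [9]
  1-simplices (30): (30 of them)
  2-simplices (20): (20 of them)

giving chain groups C_0 ≅ Z^10, C_1 ≅ Z^30, C_2 ≅ Z^20.

Boundary ∂_1: C_1 → C_0 maps an edge to its endpoints' difference, ∂[p,q] = q − p.
The 10×30 boundary matrix has rank 9 and Smith normal form diag(1,1,1,1,1,1,1,1,1).

Boundary ∂_2: C_2 → C_1 acts by ∂[p,q,r] = [q,r] − [p,r] + [p,q]. For instance
  ∂[2,3,9] = [3,9] − [2,9] + [2,3],
  ∂[0,3,5] = [3,5] − [0,5] + [0,3].
The 30×20 boundary matrix has rank 20 and Smith normal form diag(1,1,1,1,1,1,1,1,1,1,1,1,1,1,1,1,1,1,1,2).

Reading off H_k = ker ∂_k / im ∂_{k+1}:

  H_0: rank C_0 − rank ∂_1 = 10 − 9 = 1, and the invariant factors of ∂_1 are all 1, so H_0 = Z.
  H_1: rank ker ∂_1 − rank ∂_2 = (30 − 9) − 20 = 1, and ∂_2 has invariant factor 2 > 1, so H_1 = Z ⊕ Z/2.
  H_2: rank ker ∂_2 − rank ∂_3 = (20 − 20) − 0 = 0, and there is no ∂_3, so H_2 = 0.

As a check, the Euler characteristic is 10 − 30 + 20 = 0, which agrees with 1 − 1 + 0 = 0.

H_0 ≅ Z,  H_1 ≅ Z ⊕ Z/2,  H_2 = 0.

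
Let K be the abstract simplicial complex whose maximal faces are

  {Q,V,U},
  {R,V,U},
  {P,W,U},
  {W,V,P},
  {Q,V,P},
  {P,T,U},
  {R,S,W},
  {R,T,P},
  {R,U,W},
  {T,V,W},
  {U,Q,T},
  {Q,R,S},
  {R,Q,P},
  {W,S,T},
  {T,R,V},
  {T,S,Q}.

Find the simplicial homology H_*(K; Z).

K has 8 vertices, 24 edges, 16 triangles.
rank ∂_0 = 0, rank ∂_1 = 7 ⇒ b_0 = 8 − 0 − 7 = 1; all invariant factors of ∂_1 are 1 so no torsion. So H_0 ≅ Z.
rank ∂_1 = 7, rank ∂_2 = 15 ⇒ b_1 = 24 − 7 − 15 = 2; all invariant factors of ∂_2 are 1 so no torsion. So H_1 ≅ Z^2.
rank ∂_2 = 15, rank ∂_3 = 0 ⇒ b_2 = 16 − 15 − 0 = 1. So H_2 ≅ Z.

H_0 ≅ Z,  H_1 ≅ Z^2,  H_2 ≅ Z.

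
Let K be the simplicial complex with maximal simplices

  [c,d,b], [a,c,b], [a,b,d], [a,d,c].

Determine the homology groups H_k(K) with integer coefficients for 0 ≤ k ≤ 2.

H_0 = Z,  H_1 = 0,  H_2 = Z.

Order the vertices as a < b < c < d. Listing each simplex with vertices in this order, K has dimension 2 with simplices:

  0-simplices (4): a, b, c, d
  1-simplices (6): ab, ac, ad, bc, bd, cd
  2-simplices (4): abc, abd, acd, bcd

so the chain groups are C_0 ≅ Z^4, C_1 ≅ Z^6, C_2 ≅ Z^4.

∂_1: C_1 → C_0 sends each edge [p,q] (with p < q) to q − p. For instance
  ∂bc = c − b.
The 4×6 boundary matrix has rank 3 and Smith normal form diag(1,1,1).

The boundary map ∂_2: C_2 → C_1 sends each 2-simplex [p,q,r] to [q,r] − [p,r] + [p,q]. For instance
  ∂abd = bd − ad + ab,
  ∂abc = bc − ac + ab.
The 6×4 boundary matrix has rank 3 and Smith normal form diag(1,1,1).

Now H_k = ker ∂_k / im ∂_{k+1}, so:

  H_0: rank C_0 − rank ∂_1 = 4 − 3 = 1, and the invariant factors of ∂_1 are all 1, so H_0 ≅ Z.
  H_1: rank ker ∂_1 − rank ∂_2 = (6 − 3) − 3 = 0, and the invariant factors of ∂_2 are all 1, so H_1 ≅ 0.
  H_2: rank ker ∂_2 − rank ∂_3 = (4 − 3) − 0 = 1, and there is no ∂_3, so H_2 ≅ Z.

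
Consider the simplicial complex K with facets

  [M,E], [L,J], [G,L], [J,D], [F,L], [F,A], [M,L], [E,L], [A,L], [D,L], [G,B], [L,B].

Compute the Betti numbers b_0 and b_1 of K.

Order the vertices as A < B < D < E < F < G < J < L < M. Listing each simplex with vertices in this order, K has dimension 1 with simplices:

  0-simplices (9): A, B, D, E, F, G, J, L, M
  1-simplices (12): AF, AL, BG, BL, DJ, DL, EL, EM, FL, GL, JL, LM

so the chain groups are C_0 ≅ Z^9, C_1 ≅ Z^12.

Boundary ∂_1: C_1 → C_0 sends each edge [p,q] (with p < q) to q − p. For instance
  ∂AL = L − A.
This gives a 9×12 integer matrix of rank 8; reducing to Smith normal form yields diagonal entries (1,1,1,1,1,1,1,1).

Now H_k = ker ∂_k / im ∂_{k+1}, so:

  H_0: rank C_0 − rank ∂_1 = 9 − 8 = 1, and the invariant factors of ∂_1 are all 1, so H_0 = Z.
  H_1: rank ker ∂_1 − rank ∂_2 = (12 − 8) − 0 = 4, and there is no ∂_2, so H_1 = Z^4.

Hence the Betti numbers are b_0 = 1, b_1 = 4.

b_0 = 1, b_1 = 4.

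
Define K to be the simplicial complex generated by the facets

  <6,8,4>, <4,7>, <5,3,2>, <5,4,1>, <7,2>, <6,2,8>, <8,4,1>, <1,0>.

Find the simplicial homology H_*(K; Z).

Order the vertices as 0 < 1 < 2 < 3 < 4 < 5 < 6 < 7 < 8. Listing each simplex with vertices in this order, K has dimension 2 with simplices:

  0-simplices (9): [0], [1], [2], [3], [4], [5], [6], [7], [8]
  1-simplices (15): [0,1], [1,4], [1,5], [1,8], [2,3], [2,5], [2,6], [2,7], [2,8], [3,5], [4,5], [4,6], [4,7], [4,8], [6,8]
  2-simplices (5): [1,4,5], [1,4,8], [2,3,5], [2,6,8], [4,6,8]

Hence C_0 ≅ Z^9, C_1 ≅ Z^15, C_2 ≅ Z^5.

∂_1: C_1 → C_0 maps an edge to its endpoints' difference, ∂[p,q] = q − p.
The resulting 9×15 matrix has rank 8, and its Smith normal form has invariant factors (1,1,1,1,1,1,1,1).

The boundary map ∂_2: C_2 → C_1 sends each 2-simplex [p,q,r] to [q,r] − [p,r] + [p,q]. For instance
  ∂[1,4,8] = [4,8] − [1,8] + [1,4],
  ∂[2,3,5] = [3,5] − [2,5] + [2,3].
As a 15×5 matrix over Z this has rank 5, with invariant factors (1,1,1,1,1).

From H_k ≅ ker(∂_k) / im(∂_{k+1}) we obtain:

  H_0: rank C_0 − rank ∂_1 = 9 − 8 = 1, and the invariant factors of ∂_1 are all 1, so H_0 ≅ Z.
  H_1: rank ker ∂_1 − rank ∂_2 = (15 − 8) − 5 = 2, and the invariant factors of ∂_2 are all 1, so H_1 ≅ Z^2.
  H_2: rank ker ∂_2 − rank ∂_3 = (5 − 5) − 0 = 0, and there is no ∂_3, so H_2 ≅ 0.

H_0 ≅ Z,  H_1 ≅ Z^2,  H_2 = 0.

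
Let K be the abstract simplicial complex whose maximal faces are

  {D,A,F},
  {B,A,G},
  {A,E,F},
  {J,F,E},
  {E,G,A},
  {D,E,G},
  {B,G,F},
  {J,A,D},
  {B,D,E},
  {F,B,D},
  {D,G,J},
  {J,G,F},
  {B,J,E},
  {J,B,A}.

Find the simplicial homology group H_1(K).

We work with the vertex ordering A < B < D < E < F < G < J. The simplices of K, each written with vertices in increasing order, are:

  0-simplices (7): A, B, D, E, F, G, J
  1-simplices (21): AB, AD, AE, AF, AG, AJ, BD, BE, BF, BG, BJ, DE, DF, DG, DJ, EF, EG, EJ, FG, FJ, GJ
  2-simplices (14): ABG, ABJ, ADF, ADJ, AEF, AEG, BDE, BDF, BEJ, BFG, DEG, DGJ, EFJ, FGJ

Hence C_0 ≅ Z^7, C_1 ≅ Z^21, C_2 ≅ Z^14.

∂_1: C_1 → C_0 sends each edge [p,q] (with p < q) to q − p.
This gives a 7×21 integer matrix of rank 6; reducing to Smith normal form yields diagonal entries (1,1,1,1,1,1).

Boundary ∂_2: C_2 → C_1 sends each 2-simplex [p,q,r] to [q,r] − [p,r] + [p,q]. For instance
  ∂AEF = EF − AF + AE,
  ∂ABJ = BJ − AJ + AB.
The resulting 21×14 matrix has rank 13, and its Smith normal form has invariant factors (1,1,1,1,1,1,1,1,1,1,1,1,1).

Now H_k = ker ∂_k / im ∂_{k+1}, so:

  H_1: rank ker ∂_1 − rank ∂_2 = (21 − 6) − 13 = 2, and the invariant factors of ∂_2 are all 1, so H_1 = Z^2.

(K is a triangulation of the torus T^2.)

H_1 ≅ Z^2.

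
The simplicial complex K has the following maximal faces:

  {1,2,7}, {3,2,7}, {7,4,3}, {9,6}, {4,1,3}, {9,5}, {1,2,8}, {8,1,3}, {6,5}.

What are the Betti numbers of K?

b_0 = 2, b_1 = 2, b_2 = 0.

We work with the vertex ordering 1 < 2 < 3 < 4 < 5 < 6 < 7 < 8 < 9. The simplices of K, each written with vertices in increasing order, are:

  0-simplices (9): [1], [2], [3], [4], [5], [6], [7], [8], [9]
  1-simplices (15): [1,2], [1,3], [1,4], [1,7], [1,8], [2,3], [2,7], [2,8], [3,4], [3,7], [3,8], [4,7], [5,6], [5,9], [6,9]
  2-simplices (6): [1,2,7], [1,2,8], [1,3,4], [1,3,8], [2,3,7], [3,4,7]

Hence C_0 ≅ Z^9, C_1 ≅ Z^15, C_2 ≅ Z^6.

Boundary ∂_1: C_1 → C_0 sends each edge [p,q] (with p < q) to q − p.
As a 9×15 matrix over Z this has rank 7, with invariant factors (1,1,1,1,1,1,1).

∂_2: C_2 → C_1 maps a triangle to the signed sum of its edges. For instance
  ∂[1,2,8] = [2,8] − [1,8] + [1,2],
  ∂[1,3,8] = [3,8] − [1,8] + [1,3].
This gives a 15×6 integer matrix of rank 6; reducing to Smith normal form yields diagonal entries (1,1,1,1,1,1).

From H_k ≅ ker(∂_k) / im(∂_{k+1}) we obtain:

  H_0: rank C_0 − rank ∂_1 = 9 − 7 = 2, and the invariant factors of ∂_1 are all 1, so H_0 ≅ Z^2.
  H_1: rank ker ∂_1 − rank ∂_2 = (15 − 7) − 6 = 2, and the invariant factors of ∂_2 are all 1, so H_1 ≅ Z^2.
  H_2: rank ker ∂_2 − rank ∂_3 = (6 − 6) − 0 = 0, and there is no ∂_3, so H_2 ≅ 0.

As a check, the Euler characteristic is 9 − 15 + 6 = 0, which agrees with 2 − 2 + 0 = 0.

Hence the Betti numbers are b_0 = 2, b_1 = 2, b_2 = 0.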